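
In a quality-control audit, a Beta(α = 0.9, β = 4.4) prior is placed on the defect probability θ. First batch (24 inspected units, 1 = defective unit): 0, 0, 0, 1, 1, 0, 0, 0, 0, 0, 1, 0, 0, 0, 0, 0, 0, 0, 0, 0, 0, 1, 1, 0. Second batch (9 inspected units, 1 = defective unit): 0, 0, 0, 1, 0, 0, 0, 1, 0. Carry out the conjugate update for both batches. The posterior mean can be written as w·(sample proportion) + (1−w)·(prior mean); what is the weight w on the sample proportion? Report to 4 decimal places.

The Beta prior is conjugate to a Binomial/Bernoulli likelihood; the update adds successes to α and failures to β.
Total number of inspected units: n = 24 + 9 = 33.
Posterior mean = (α₀+k)/(α₀+β₀+n) = [n/(α₀+β₀+n)]·(k/n) + [(α₀+β₀)/(α₀+β₀+n)]·α₀/(α₀+β₀), so only n and the prior enter the weight.
The weight on the data is w = n/(α₀+β₀+n) = 33/(0.9+4.4+33) = 33/38.3 = 0.8616.

0.8616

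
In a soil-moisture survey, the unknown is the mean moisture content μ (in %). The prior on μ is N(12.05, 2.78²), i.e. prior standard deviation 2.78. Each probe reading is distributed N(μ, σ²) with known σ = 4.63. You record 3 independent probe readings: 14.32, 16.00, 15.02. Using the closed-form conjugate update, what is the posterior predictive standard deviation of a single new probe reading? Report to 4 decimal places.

5.0149

For Normal data with known variance σ², a Normal(μ₀, σ₀²) prior on μ is conjugate. Posterior precision = 1/σ₀² + n/σ²; posterior mean is the precision-weighted average of μ₀ and x̄.
σ₀² = 2.78² = 7.7284, σ² = 4.63² = 21.4369; σ² + n·σ₀² = 21.4369 + 3·7.7284 = 44.6221.
Posterior precision = 1/σ₀² + n/σ² = 1/7.7284 + 3/21.4369 = (σ² + n·σ₀²)/(σ₀²σ²) = 44.6221/(7.7284·21.4369); posterior variance σₙ² = σ₀²σ²/(σ² + n·σ₀²) = 7.7284·21.4369/44.6221 = 3.712800.
Predictive variance for one new observation = σₙ² + σ² = 7.7284·21.4369/44.6221 + 21.4369 = σ²·(σ₀² + 44.6221)/44.6221 = 21.4369·52.3505/44.6221 = 25.149700; SD = √(21.4369·52.3505/44.6221) = 5.0149.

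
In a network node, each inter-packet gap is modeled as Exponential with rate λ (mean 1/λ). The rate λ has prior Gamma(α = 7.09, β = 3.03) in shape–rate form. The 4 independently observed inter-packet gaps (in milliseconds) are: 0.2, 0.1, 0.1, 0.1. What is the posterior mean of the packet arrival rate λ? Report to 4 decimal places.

With a Gamma(shape α, rate β) prior on the exponential rate λ, the posterior after n observations with total T = Σxᵢ is Gamma(α+n, β+T).
Sum of observations T = 0.5 milliseconds; n = 4.
Posterior: Gamma(7.09+4, 3.03+0.5) = Gamma(11.09, 3.53).
Posterior mean of λ = α/β = 11.09/3.53 = 3.1416.

3.1416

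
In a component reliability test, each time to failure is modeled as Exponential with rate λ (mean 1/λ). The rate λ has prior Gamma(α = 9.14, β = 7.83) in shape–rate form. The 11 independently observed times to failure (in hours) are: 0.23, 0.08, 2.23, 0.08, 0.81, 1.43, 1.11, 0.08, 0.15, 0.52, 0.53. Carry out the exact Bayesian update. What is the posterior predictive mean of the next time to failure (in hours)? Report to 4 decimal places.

0.7879

With a Gamma(shape α, rate β) prior on the exponential rate λ, the posterior after n observations with total T = Σxᵢ is Gamma(α+n, β+T).
Sum of observations T = 7.25 hours; n = 11.
Posterior: Gamma(9.14+11, 7.83+7.25) = Gamma(20.14, 15.08).
The predictive distribution for the next observation is Lomax; its mean is β/(α−1) = 15.08/19.14 = 0.7879.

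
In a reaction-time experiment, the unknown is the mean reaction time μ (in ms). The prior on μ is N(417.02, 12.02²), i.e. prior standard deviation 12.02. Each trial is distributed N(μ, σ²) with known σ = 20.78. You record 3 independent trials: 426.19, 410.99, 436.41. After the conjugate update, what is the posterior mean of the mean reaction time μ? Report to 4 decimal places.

420.7821

For Normal data with known variance σ², a Normal(μ₀, σ₀²) prior on μ is conjugate. Posterior precision = 1/σ₀² + n/σ²; posterior mean is the precision-weighted average of μ₀ and x̄.
Σxᵢ = 426.19 + 410.99 + 436.41 = 1273.59, so n·x̄ = 1273.59.
σ₀² = 12.02² = 144.4804, σ² = 20.78² = 431.8084; σ² + n·σ₀² = 431.8084 + 3·144.4804 = 865.2496.
Posterior mean = (μ₀/σ₀² + n·x̄/σ²)/(1/σ₀² + n/σ²) = (σ²·μ₀ + σ₀²·n·x̄)/(σ² + n·σ₀²) = (431.8084·417.02 + 144.4804·1273.59)/865.2496 = 364081.531604/865.2496 = 420.7821.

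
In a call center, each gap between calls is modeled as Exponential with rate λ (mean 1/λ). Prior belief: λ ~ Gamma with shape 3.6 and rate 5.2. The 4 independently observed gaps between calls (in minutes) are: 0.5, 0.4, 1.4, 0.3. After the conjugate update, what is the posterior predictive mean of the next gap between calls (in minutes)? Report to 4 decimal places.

With a Gamma(shape α, rate β) prior on the exponential rate λ, the posterior after n observations with total T = Σxᵢ is Gamma(α+n, β+T).
Sum of observations T = 2.6 minutes; n = 4.
Posterior: Gamma(3.6+4, 5.2+2.6) = Gamma(7.6, 7.8).
The predictive distribution for the next observation is Lomax; its mean is β/(α−1) = 7.8/6.6 = 1.1818.

1.1818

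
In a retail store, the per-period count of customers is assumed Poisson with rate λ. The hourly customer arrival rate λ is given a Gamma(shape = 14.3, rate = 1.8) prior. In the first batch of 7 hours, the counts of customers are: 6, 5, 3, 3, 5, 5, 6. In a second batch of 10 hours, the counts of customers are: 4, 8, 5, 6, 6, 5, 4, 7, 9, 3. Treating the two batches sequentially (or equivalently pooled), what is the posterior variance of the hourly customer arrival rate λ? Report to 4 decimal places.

0.2951

With a Gamma(shape α, rate β) prior, the Poisson likelihood is conjugate: the posterior is Gamma(α + ΣXᵢ, β + n).
Batch 1: sum of counts S = 33 over n = 7 hours.
After batch 1: Gamma(α+S, β+n) = Gamma(14.3+33, 1.8+7) = Gamma(47.3, 8.8).
Batch 2: sum of counts S = 57 over n = 10 hours.
After batch 2: Gamma(α+S, β+n) = Gamma(47.3+57, 8.8+10) = Gamma(104.3, 18.8).
Var = α/β² = 104.3/18.8² = 0.2951.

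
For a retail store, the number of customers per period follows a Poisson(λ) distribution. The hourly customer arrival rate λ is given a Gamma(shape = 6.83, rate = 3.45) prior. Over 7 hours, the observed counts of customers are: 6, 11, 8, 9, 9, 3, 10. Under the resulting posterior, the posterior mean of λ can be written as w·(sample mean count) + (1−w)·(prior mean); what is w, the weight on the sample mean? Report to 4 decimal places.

0.6699

With a Gamma(shape α, rate β) prior, the Poisson likelihood is conjugate: the posterior is Gamma(α + ΣXᵢ, β + n).
Posterior mean = (α₀+S)/(β₀+n) = [n/(β₀+n)]·(S/n) + [β₀/(β₀+n)]·(α₀/β₀), so only n and β₀ enter the weight.
Weight on data w = n/(β₀+n) = 7/(3.45+7) = 7/10.45 = 0.6699.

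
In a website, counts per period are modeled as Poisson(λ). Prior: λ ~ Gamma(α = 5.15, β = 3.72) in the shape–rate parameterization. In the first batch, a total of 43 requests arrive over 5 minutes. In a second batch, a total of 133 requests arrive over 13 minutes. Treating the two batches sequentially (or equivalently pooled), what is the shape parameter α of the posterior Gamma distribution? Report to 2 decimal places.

With a Gamma(shape α, rate β) prior, the Poisson likelihood is conjugate: the posterior is Gamma(α + ΣXᵢ, β + n).
After batch 1: Gamma(α+S, β+n) = Gamma(5.15+43, 3.72+5) = Gamma(48.15, 8.72).
After batch 2: Gamma(α+S, β+n) = Gamma(48.15+133, 8.72+13) = Gamma(181.15, 21.72).
Posterior α = 181.15.

181.15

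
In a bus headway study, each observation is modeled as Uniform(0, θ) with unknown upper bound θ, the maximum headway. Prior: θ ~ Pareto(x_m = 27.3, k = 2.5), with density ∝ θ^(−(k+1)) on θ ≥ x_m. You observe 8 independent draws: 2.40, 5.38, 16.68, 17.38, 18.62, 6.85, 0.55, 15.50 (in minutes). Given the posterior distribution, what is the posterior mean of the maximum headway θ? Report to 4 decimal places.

A Pareto(scale x_m, shape k) prior on the upper bound θ of Uniform(0, θ) is conjugate: posterior is Pareto(max(x_m, max xᵢ), k + n).
Sample maximum = 18.62; prior scale x_m = 27.3 → posterior scale = max = 27.30.
Posterior shape = 2.5 + 8 = 10.5.
E[θ|data] = k·x_m/(k−1) = 10.5·27.30/9.5 = 30.1737.

30.1737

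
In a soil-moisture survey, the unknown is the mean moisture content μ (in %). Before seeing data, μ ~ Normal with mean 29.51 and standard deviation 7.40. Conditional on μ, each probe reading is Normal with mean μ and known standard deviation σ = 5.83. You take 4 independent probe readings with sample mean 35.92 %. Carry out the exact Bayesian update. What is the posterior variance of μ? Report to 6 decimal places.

7.355809

For Normal data with known variance σ², a Normal(μ₀, σ₀²) prior on μ is conjugate. Posterior precision = 1/σ₀² + n/σ²; posterior mean is the precision-weighted average of μ₀ and x̄.
σ₀² = 7.40² = 54.76, σ² = 5.83² = 33.9889; σ² + n·σ₀² = 33.9889 + 4·54.76 = 253.0289.
Posterior precision = 1/σ₀² + n/σ² = 1/54.76 + 4/33.9889 = (σ² + n·σ₀²)/(σ₀²σ²) = 253.0289/(54.76·33.9889); posterior variance σₙ² = σ₀²σ²/(σ² + n·σ₀²) = 54.76·33.9889/253.0289 = 7.355809.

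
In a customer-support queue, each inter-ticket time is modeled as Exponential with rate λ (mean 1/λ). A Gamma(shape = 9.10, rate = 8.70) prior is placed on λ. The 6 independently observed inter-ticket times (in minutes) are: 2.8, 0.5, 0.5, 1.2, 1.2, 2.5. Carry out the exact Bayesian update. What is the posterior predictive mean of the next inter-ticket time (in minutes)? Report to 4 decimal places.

1.2340

With a Gamma(shape α, rate β) prior on the exponential rate λ, the posterior after n observations with total T = Σxᵢ is Gamma(α+n, β+T).
Sum of observations T = 8.7 minutes; n = 6.
Posterior: Gamma(9.10+6, 8.70+8.7) = Gamma(15.10, 17.40).
The predictive distribution for the next observation is Lomax; its mean is β/(α−1) = 17.40/14.10 = 1.2340.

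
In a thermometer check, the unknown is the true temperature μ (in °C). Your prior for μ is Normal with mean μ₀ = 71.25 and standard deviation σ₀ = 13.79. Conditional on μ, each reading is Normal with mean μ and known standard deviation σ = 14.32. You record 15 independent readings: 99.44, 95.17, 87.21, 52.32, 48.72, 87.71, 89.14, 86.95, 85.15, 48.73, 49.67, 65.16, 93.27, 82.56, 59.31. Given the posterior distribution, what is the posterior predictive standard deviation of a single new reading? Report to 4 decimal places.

For Normal data with known variance σ², a Normal(μ₀, σ₀²) prior on μ is conjugate. Posterior precision = 1/σ₀² + n/σ²; posterior mean is the precision-weighted average of μ₀ and x̄.
σ₀² = 13.79² = 190.1641, σ² = 14.32² = 205.0624; σ² + n·σ₀² = 205.0624 + 15·190.1641 = 3057.5239.
Posterior precision = 1/σ₀² + n/σ² = 1/190.1641 + 15/205.0624 = (σ² + n·σ₀²)/(σ₀²σ²) = 3057.5239/(190.1641·205.0624); posterior variance σₙ² = σ₀²σ²/(σ² + n·σ₀²) = 190.1641·205.0624/3057.5239 = 12.753950.
Predictive variance for one new observation = σₙ² + σ² = 190.1641·205.0624/3057.5239 + 205.0624 = σ²·(σ₀² + 3057.5239)/3057.5239 = 205.0624·3247.688/3057.5239 = 217.816350; SD = √(205.0624·3247.688/3057.5239) = 14.7586.

14.7586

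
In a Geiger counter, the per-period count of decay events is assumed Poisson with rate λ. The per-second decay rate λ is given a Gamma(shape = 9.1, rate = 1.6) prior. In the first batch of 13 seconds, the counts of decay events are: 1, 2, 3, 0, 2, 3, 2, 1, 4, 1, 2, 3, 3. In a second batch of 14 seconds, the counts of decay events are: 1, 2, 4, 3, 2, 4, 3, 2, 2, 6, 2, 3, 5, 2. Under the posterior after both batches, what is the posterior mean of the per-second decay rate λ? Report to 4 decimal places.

With a Gamma(shape α, rate β) prior, the Poisson likelihood is conjugate: the posterior is Gamma(α + ΣXᵢ, β + n).
Batch 1: sum of counts S = 27 over n = 13 seconds.
After batch 1: Gamma(α+S, β+n) = Gamma(9.1+27, 1.6+13) = Gamma(36.1, 14.6).
Batch 2: sum of counts S = 41 over n = 14 seconds.
After batch 2: Gamma(α+S, β+n) = Gamma(36.1+41, 14.6+14) = Gamma(77.1, 28.6).
Posterior mean = α/β = 77.1/28.6 = 2.6958.

2.6958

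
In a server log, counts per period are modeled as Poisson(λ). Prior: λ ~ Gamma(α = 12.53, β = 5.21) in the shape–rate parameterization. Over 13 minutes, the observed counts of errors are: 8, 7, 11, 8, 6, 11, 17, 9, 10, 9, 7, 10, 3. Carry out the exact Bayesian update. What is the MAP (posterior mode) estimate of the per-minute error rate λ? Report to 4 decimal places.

With a Gamma(shape α, rate β) prior, the Poisson likelihood is conjugate: the posterior is Gamma(α + ΣXᵢ, β + n).
Sum of counts S = 116 over n = 13 minutes.
Posterior: Gamma(α+S, β+n) = Gamma(12.53+116, 5.21+13) = Gamma(128.53, 18.21).
Mode of Gamma(α,β) for α≥1 is (α−1)/β = 127.53/18.21 = 7.0033.

7.0033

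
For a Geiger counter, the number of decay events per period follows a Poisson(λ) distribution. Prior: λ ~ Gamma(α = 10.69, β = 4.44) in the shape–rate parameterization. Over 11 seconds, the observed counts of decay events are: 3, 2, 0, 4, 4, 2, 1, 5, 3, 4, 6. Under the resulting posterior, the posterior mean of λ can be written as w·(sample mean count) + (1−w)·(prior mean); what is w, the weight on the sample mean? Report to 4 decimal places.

With a Gamma(shape α, rate β) prior, the Poisson likelihood is conjugate: the posterior is Gamma(α + ΣXᵢ, β + n).
Posterior mean = (α₀+S)/(β₀+n) = [n/(β₀+n)]·(S/n) + [β₀/(β₀+n)]·(α₀/β₀), so only n and β₀ enter the weight.
Weight on data w = n/(β₀+n) = 11/(4.44+11) = 11/15.44 = 0.7124.

0.7124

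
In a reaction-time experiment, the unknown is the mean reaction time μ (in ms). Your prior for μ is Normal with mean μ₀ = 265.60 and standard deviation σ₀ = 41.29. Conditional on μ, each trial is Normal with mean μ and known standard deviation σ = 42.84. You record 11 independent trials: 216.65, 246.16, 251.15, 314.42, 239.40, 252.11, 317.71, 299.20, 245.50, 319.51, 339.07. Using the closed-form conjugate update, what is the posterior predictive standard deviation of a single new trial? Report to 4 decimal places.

44.5784

For Normal data with known variance σ², a Normal(μ₀, σ₀²) prior on μ is conjugate. Posterior precision = 1/σ₀² + n/σ²; posterior mean is the precision-weighted average of μ₀ and x̄.
σ₀² = 41.29² = 1704.8641, σ² = 42.84² = 1835.2656; σ² + n·σ₀² = 1835.2656 + 11·1704.8641 = 20588.7707.
Posterior precision = 1/σ₀² + n/σ² = 1/1704.8641 + 11/1835.2656 = (σ² + n·σ₀²)/(σ₀²σ²) = 20588.7707/(1704.8641·1835.2656); posterior variance σₙ² = σ₀²σ²/(σ² + n·σ₀²) = 1704.8641·1835.2656/20588.7707 = 151.970143.
Predictive variance for one new observation = σₙ² + σ² = 1704.8641·1835.2656/20588.7707 + 1835.2656 = σ²·(σ₀² + 20588.7707)/20588.7707 = 1835.2656·22293.6348/20588.7707 = 1987.235743; SD = √(1835.2656·22293.6348/20588.7707) = 44.5784.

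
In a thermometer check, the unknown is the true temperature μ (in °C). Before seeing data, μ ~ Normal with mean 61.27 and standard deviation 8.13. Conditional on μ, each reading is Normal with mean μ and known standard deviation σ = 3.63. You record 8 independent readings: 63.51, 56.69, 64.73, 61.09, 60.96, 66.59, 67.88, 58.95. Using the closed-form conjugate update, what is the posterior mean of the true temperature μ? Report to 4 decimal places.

For Normal data with known variance σ², a Normal(μ₀, σ₀²) prior on μ is conjugate. Posterior precision = 1/σ₀² + n/σ²; posterior mean is the precision-weighted average of μ₀ and x̄.
Σxᵢ = 63.51 + 56.69 + 64.73 + 61.09 + 60.96 + 66.59 + 67.88 + 58.95 = 500.4, so n·x̄ = 500.4.
σ₀² = 8.13² = 66.0969, σ² = 3.63² = 13.1769; σ² + n·σ₀² = 13.1769 + 8·66.0969 = 541.9521.
Posterior mean = (μ₀/σ₀² + n·x̄/σ²)/(1/σ₀² + n/σ²) = (σ²·μ₀ + σ₀²·n·x̄)/(σ² + n·σ₀²) = (13.1769·61.27 + 66.0969·500.4)/541.9521 = 33882.237423/541.9521 = 62.5189.

62.5189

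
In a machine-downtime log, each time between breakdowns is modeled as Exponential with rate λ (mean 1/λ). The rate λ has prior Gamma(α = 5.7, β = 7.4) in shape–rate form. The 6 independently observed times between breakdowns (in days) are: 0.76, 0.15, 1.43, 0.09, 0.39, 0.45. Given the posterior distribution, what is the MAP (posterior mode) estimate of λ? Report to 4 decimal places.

With a Gamma(shape α, rate β) prior on the exponential rate λ, the posterior after n observations with total T = Σxᵢ is Gamma(α+n, β+T).
Sum of observations T = 3.27 days; n = 6.
Posterior: Gamma(5.7+6, 7.4+3.27) = Gamma(11.7, 10.67).
Mode = (α−1)/β = 1.0028.

1.0028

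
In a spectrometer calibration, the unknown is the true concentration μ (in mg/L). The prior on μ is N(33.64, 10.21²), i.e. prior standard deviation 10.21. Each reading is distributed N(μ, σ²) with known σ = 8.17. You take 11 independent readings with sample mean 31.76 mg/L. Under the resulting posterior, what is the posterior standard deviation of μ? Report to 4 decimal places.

For Normal data with known variance σ², a Normal(μ₀, σ₀²) prior on μ is conjugate. Posterior precision = 1/σ₀² + n/σ²; posterior mean is the precision-weighted average of μ₀ and x̄.
σ₀² = 10.21² = 104.2441, σ² = 8.17² = 66.7489; σ² + n·σ₀² = 66.7489 + 11·104.2441 = 1213.434.
Posterior precision = 1/σ₀² + n/σ² = 1/104.2441 + 11/66.7489 = (σ² + n·σ₀²)/(σ₀²σ²) = 1213.434/(104.2441·66.7489); posterior variance σₙ² = σ₀²σ²/(σ² + n·σ₀²) = 104.2441·66.7489/1213.434 = 5.734287.
Posterior SD = √σₙ² = √(104.2441·66.7489/1213.434) = 2.3946.

2.3946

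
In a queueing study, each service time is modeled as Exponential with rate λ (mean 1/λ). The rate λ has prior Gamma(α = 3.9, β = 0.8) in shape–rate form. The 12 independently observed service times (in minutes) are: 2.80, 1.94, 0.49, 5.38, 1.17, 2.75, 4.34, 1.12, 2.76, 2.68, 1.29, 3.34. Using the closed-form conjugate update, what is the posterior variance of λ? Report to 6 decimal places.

With a Gamma(shape α, rate β) prior on the exponential rate λ, the posterior after n observations with total T = Σxᵢ is Gamma(α+n, β+T).
Sum of observations T = 30.06 minutes; n = 12.
Posterior: Gamma(3.9+12, 0.8+30.06) = Gamma(15.9, 30.86).
Var = α/β² = 0.016696.

0.016696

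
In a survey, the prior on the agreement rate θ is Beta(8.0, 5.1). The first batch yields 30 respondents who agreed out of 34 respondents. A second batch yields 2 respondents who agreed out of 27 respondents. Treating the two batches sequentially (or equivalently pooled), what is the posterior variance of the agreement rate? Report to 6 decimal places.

The Beta prior is conjugate to a Binomial/Bernoulli likelihood; the update adds successes to α and failures to β.
After batch 1: Beta(8.0+30, 5.1+4) = Beta(38.0, 9.1).
After batch 2: Beta(38.0+2, 9.1+25) = Beta(40.0, 34.1).
Var = αβ/((α+β)²(α+β+1)) = 40.0·34.1/(74.1²·75.1) = 0.003308.

0.003308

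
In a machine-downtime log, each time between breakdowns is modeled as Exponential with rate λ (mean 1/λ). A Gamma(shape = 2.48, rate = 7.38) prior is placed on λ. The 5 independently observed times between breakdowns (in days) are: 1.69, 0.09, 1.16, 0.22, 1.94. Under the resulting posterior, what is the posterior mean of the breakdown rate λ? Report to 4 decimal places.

0.5994

With a Gamma(shape α, rate β) prior on the exponential rate λ, the posterior after n observations with total T = Σxᵢ is Gamma(α+n, β+T).
Sum of observations T = 5.10 days; n = 5.
Posterior: Gamma(2.48+5, 7.38+5.10) = Gamma(7.48, 12.48).
Posterior mean of λ = α/β = 7.48/12.48 = 0.5994.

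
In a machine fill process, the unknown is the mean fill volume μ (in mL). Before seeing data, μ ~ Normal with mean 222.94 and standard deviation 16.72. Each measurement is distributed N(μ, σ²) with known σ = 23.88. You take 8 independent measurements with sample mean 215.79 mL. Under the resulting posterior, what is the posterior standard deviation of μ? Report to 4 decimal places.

7.5365

For Normal data with known variance σ², a Normal(μ₀, σ₀²) prior on μ is conjugate. Posterior precision = 1/σ₀² + n/σ²; posterior mean is the precision-weighted average of μ₀ and x̄.
σ₀² = 16.72² = 279.5584, σ² = 23.88² = 570.2544; σ² + n·σ₀² = 570.2544 + 8·279.5584 = 2806.7216.
Posterior precision = 1/σ₀² + n/σ² = 1/279.5584 + 8/570.2544 = (σ² + n·σ₀²)/(σ₀²σ²) = 2806.7216/(279.5584·570.2544); posterior variance σₙ² = σ₀²σ²/(σ² + n·σ₀²) = 279.5584·570.2544/2806.7216 = 56.799152.
Posterior SD = √σₙ² = √(279.5584·570.2544/2806.7216) = 7.5365.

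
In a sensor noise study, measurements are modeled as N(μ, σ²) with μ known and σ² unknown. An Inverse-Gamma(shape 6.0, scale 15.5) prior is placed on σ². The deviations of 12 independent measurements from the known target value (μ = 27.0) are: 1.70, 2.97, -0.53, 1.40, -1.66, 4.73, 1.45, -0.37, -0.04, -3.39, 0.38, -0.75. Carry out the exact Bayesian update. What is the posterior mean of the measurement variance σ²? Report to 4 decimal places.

3.8418

With known mean μ and an Inverse-Gamma(α, β) prior on σ², the Normal likelihood is conjugate: posterior is Inv-Gamma(α + n/2, β + Σ(xᵢ−μ)²/2).
Σ(xᵢ−μ)² = (1.70)² + (2.97)² + (-0.53)² + (1.40)² + (-1.66)² + (4.73)² + (1.45)² + (-0.37)² + (-0.04)² + (-3.39)² + (0.38)² + (-0.75)² = 53.5203.
Posterior: Inv-Gamma(6.0 + 12/2, 15.5 + 53.5203/2) = Inv-Gamma(12.00, 42.26015).
E[σ²|data] = β/(α−1) = 42.26015/11.00 = 3.8418.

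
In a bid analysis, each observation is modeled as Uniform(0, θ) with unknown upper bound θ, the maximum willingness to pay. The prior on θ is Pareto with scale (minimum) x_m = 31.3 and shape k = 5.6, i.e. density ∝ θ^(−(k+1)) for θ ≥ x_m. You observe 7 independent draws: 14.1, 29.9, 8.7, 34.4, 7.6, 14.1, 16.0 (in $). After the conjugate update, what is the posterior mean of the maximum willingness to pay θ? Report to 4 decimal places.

37.3655

A Pareto(scale x_m, shape k) prior on the upper bound θ of Uniform(0, θ) is conjugate: posterior is Pareto(max(x_m, max xᵢ), k + n).
Sample maximum = 34.4; prior scale x_m = 31.3 → posterior scale = max = 34.4.
Posterior shape = 5.6 + 7 = 12.6.
E[θ|data] = k·x_m/(k−1) = 12.6·34.4/11.6 = 37.3655.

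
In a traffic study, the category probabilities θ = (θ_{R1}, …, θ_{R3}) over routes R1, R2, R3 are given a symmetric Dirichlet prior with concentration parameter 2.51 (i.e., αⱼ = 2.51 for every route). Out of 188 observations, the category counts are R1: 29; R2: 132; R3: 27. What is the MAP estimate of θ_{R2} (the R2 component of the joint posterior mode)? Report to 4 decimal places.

0.6935

The Dirichlet prior is conjugate to the Multinomial likelihood: each posterior αⱼ = prior αⱼ + observed count nⱼ.
Posterior concentration: (31.51, 134.51, 29.51), total = 195.53.
Joint mode component: (α_{R2}−1)/(Σα−K) = 133.51/192.53 = 0.6935.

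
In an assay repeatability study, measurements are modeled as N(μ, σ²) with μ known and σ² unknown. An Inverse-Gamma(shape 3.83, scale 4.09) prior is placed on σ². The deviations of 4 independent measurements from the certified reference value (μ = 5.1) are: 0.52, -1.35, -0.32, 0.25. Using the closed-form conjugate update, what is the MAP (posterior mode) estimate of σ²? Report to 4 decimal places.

With known mean μ and an Inverse-Gamma(α, β) prior on σ², the Normal likelihood is conjugate: posterior is Inv-Gamma(α + n/2, β + Σ(xᵢ−μ)²/2).
Σ(xᵢ−μ)² = (0.52)² + (-1.35)² + (-0.32)² + (0.25)² = 2.2578.
Posterior: Inv-Gamma(3.83 + 4/2, 4.09 + 2.2578/2) = Inv-Gamma(5.83, 5.21890).
Mode = β/(α+1) = 5.21890/6.83 = 0.7641.

0.7641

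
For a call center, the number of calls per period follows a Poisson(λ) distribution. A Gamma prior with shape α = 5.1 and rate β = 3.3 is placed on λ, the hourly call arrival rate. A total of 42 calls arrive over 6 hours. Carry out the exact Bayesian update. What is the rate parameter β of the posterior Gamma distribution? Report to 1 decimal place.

9.3

With a Gamma(shape α, rate β) prior, the Poisson likelihood is conjugate: the posterior is Gamma(α + ΣXᵢ, β + n).
Posterior: Gamma(α+S, β+n) = Gamma(5.1+42, 3.3+6) = Gamma(47.1, 9.3).
Posterior β = 9.3.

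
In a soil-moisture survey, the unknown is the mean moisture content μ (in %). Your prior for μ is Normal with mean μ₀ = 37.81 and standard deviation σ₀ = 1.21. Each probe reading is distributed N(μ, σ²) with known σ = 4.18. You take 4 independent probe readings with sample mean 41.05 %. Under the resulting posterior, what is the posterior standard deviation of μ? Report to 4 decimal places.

For Normal data with known variance σ², a Normal(μ₀, σ₀²) prior on μ is conjugate. Posterior precision = 1/σ₀² + n/σ²; posterior mean is the precision-weighted average of μ₀ and x̄.
σ₀² = 1.21² = 1.4641, σ² = 4.18² = 17.4724; σ² + n·σ₀² = 17.4724 + 4·1.4641 = 23.3288.
Posterior precision = 1/σ₀² + n/σ² = 1/1.4641 + 4/17.4724 = (σ² + n·σ₀²)/(σ₀²σ²) = 23.3288/(1.4641·17.4724); posterior variance σₙ² = σ₀²σ²/(σ² + n·σ₀²) = 1.4641·17.4724/23.3288 = 1.096556.
Posterior SD = √σₙ² = √(1.4641·17.4724/23.3288) = 1.0472.

1.0472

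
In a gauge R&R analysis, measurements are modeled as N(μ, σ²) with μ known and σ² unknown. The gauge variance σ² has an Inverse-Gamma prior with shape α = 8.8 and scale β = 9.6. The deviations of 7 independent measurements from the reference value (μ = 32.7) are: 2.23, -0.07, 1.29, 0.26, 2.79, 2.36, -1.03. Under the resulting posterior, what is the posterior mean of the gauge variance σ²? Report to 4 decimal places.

With known mean μ and an Inverse-Gamma(α, β) prior on σ², the Normal likelihood is conjugate: posterior is Inv-Gamma(α + n/2, β + Σ(xᵢ−μ)²/2).
Σ(xᵢ−μ)² = (2.23)² + (-0.07)² + (1.29)² + (0.26)² + (2.79)² + (2.36)² + (-1.03)² = 21.1241.
Posterior: Inv-Gamma(8.8 + 7/2, 9.6 + 21.1241/2) = Inv-Gamma(12.30, 20.16205).
E[σ²|data] = β/(α−1) = 20.16205/11.30 = 1.7843.

1.7843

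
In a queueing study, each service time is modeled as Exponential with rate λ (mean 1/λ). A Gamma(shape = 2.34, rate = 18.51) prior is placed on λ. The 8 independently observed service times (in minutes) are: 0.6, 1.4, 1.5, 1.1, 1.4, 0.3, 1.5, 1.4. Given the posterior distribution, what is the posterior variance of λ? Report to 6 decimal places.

With a Gamma(shape α, rate β) prior on the exponential rate λ, the posterior after n observations with total T = Σxᵢ is Gamma(α+n, β+T).
Sum of observations T = 9.2 minutes; n = 8.
Posterior: Gamma(2.34+8, 18.51+9.2) = Gamma(10.34, 27.71).
Var = α/β² = 0.013466.

0.013466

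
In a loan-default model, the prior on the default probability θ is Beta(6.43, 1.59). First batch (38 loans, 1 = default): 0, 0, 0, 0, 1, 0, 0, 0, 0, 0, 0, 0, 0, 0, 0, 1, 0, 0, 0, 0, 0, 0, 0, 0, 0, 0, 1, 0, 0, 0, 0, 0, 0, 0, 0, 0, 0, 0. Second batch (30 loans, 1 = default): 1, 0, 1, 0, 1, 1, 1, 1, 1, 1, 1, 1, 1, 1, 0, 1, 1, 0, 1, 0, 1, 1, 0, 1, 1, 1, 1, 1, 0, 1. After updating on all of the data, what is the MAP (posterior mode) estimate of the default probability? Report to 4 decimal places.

0.4246

The Beta prior is conjugate to a Binomial/Bernoulli likelihood; the update adds successes to α and failures to β.
After batch 1: Beta(6.43+3, 1.59+35) = Beta(9.43, 36.59).
After batch 2: Beta(9.43+23, 36.59+7) = Beta(32.43, 43.59).
Mode of Beta(a,b) for a,b>1 is (a−1)/(a+b−2) = 31.43/74.02 = 0.4246.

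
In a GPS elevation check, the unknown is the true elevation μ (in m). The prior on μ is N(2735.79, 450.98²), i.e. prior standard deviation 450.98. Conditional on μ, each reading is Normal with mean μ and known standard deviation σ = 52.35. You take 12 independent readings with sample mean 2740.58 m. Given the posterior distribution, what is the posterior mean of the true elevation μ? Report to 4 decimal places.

2740.5746

For Normal data with known variance σ², a Normal(μ₀, σ₀²) prior on μ is conjugate. Posterior precision = 1/σ₀² + n/σ²; posterior mean is the precision-weighted average of μ₀ and x̄.
n·x̄ = 12·2740.58 = 32886.96.
σ₀² = 450.98² = 203382.9604, σ² = 52.35² = 2740.5225; σ² + n·σ₀² = 2740.5225 + 12·203382.9604 = 2443336.0473.
Posterior mean = (μ₀/σ₀² + n·x̄/σ²)/(1/σ₀² + n/σ²) = (σ²·μ₀ + σ₀²·n·x̄)/(σ² + n·σ₀²) = (2740.5225·2735.79 + 203382.9604·32886.96)/2443336.0473 = 6696144777.406659/2443336.0473 = 2740.5746.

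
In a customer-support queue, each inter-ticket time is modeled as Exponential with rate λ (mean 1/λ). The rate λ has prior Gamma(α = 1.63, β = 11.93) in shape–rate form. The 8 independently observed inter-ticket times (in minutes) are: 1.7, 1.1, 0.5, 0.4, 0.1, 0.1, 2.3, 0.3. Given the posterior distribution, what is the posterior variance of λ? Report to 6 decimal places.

With a Gamma(shape α, rate β) prior on the exponential rate λ, the posterior after n observations with total T = Σxᵢ is Gamma(α+n, β+T).
Sum of observations T = 6.5 minutes; n = 8.
Posterior: Gamma(1.63+8, 11.93+6.5) = Gamma(9.63, 18.43).
Var = α/β² = 0.028351.

0.028351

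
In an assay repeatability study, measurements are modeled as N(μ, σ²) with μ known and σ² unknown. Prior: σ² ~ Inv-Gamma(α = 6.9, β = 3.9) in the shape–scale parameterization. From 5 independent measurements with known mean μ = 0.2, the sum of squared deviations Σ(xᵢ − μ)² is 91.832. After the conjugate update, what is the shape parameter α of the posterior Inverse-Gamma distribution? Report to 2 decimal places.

With known mean μ and an Inverse-Gamma(α, β) prior on σ², the Normal likelihood is conjugate: posterior is Inv-Gamma(α + n/2, β + Σ(xᵢ−μ)²/2).
Posterior: Inv-Gamma(6.9 + 5/2, 3.9 + 91.832/2) = Inv-Gamma(9.40, 49.8160).
Posterior α = 9.40.

9.40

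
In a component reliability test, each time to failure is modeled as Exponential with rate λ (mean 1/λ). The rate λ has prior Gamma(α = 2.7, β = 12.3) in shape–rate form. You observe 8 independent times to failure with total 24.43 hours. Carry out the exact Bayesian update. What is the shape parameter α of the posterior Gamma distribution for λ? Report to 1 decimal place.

10.7

With a Gamma(shape α, rate β) prior on the exponential rate λ, the posterior after n observations with total T = Σxᵢ is Gamma(α+n, β+T).
Posterior: Gamma(2.7+8, 12.3+24.43) = Gamma(10.7, 36.73).
Posterior α = 10.7.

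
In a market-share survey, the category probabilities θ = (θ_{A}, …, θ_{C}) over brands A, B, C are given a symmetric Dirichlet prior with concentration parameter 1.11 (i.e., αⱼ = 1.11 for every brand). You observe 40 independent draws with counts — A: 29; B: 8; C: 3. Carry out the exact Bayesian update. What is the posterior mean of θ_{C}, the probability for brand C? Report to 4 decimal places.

The Dirichlet prior is conjugate to the Multinomial likelihood: each posterior αⱼ = prior αⱼ + observed count nⱼ.
Posterior concentration: (30.11, 9.11, 4.11), total = 43.33.
E[θ_{C}|data] = α_{C}/Σα = 4.11/43.33 = 0.0949.

0.0949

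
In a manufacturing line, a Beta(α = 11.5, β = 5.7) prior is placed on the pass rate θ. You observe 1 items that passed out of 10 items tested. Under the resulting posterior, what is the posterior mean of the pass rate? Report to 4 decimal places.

The Beta prior is conjugate to a Binomial/Bernoulli likelihood; the update adds successes to α and failures to β.
Posterior: Beta(α+k, β+n−k) = Beta(11.5+1, 5.7+9) = Beta(12.5, 14.7).
Posterior mean = α/(α+β) = 12.5/27.2 = 0.4596.

0.4596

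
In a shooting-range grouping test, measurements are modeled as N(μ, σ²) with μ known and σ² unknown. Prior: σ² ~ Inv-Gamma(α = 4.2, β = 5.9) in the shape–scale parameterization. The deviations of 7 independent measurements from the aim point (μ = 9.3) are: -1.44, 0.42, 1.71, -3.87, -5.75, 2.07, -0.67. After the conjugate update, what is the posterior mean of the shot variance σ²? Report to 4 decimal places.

With known mean μ and an Inverse-Gamma(α, β) prior on σ², the Normal likelihood is conjugate: posterior is Inv-Gamma(α + n/2, β + Σ(xᵢ−μ)²/2).
Σ(xᵢ−μ)² = (-1.44)² + (0.42)² + (1.71)² + (-3.87)² + (-5.75)² + (2.07)² + (-0.67)² = 57.9473.
Posterior: Inv-Gamma(4.2 + 7/2, 5.9 + 57.9473/2) = Inv-Gamma(7.70, 34.87365).
E[σ²|data] = β/(α−1) = 34.87365/6.70 = 5.2050.

5.2050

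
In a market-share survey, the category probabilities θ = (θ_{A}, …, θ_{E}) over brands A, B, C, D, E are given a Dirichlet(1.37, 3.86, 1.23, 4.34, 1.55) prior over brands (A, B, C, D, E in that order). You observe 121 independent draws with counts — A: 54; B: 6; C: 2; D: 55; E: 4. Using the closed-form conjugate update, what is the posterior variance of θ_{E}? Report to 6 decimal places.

0.000297

The Dirichlet prior is conjugate to the Multinomial likelihood: each posterior αⱼ = prior αⱼ + observed count nⱼ.
Posterior concentration: (55.37, 9.86, 3.23, 59.34, 5.55), total = 133.35.
Var[θ_j] = α_j(Σα−α_j)/((Σα)²(Σα+1)) = 5.55·127.80/(133.35²·134.35) = 0.000297.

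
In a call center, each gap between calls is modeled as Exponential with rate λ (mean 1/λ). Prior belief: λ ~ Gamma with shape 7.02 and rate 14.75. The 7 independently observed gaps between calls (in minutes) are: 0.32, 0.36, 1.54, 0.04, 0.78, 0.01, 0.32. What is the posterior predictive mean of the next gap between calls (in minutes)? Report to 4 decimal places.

1.3917

With a Gamma(shape α, rate β) prior on the exponential rate λ, the posterior after n observations with total T = Σxᵢ is Gamma(α+n, β+T).
Sum of observations T = 3.37 minutes; n = 7.
Posterior: Gamma(7.02+7, 14.75+3.37) = Gamma(14.02, 18.12).
The predictive distribution for the next observation is Lomax; its mean is β/(α−1) = 18.12/13.02 = 1.3917.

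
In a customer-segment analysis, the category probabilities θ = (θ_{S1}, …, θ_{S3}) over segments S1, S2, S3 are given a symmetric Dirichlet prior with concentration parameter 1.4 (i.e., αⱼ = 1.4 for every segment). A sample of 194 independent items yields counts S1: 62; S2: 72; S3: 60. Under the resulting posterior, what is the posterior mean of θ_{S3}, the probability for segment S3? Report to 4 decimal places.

The Dirichlet prior is conjugate to the Multinomial likelihood: each posterior αⱼ = prior αⱼ + observed count nⱼ.
Posterior concentration: (63.4, 73.4, 61.4), total = 198.2.
E[θ_{S3}|data] = α_{S3}/Σα = 61.4/198.2 = 0.3098.

0.3098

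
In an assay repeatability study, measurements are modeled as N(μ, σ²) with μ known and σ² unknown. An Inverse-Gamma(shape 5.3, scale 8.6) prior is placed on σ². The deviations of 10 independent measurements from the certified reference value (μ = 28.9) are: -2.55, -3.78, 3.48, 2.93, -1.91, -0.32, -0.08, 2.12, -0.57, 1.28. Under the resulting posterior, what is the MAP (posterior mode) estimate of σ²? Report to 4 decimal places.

3.0487

With known mean μ and an Inverse-Gamma(α, β) prior on σ², the Normal likelihood is conjugate: posterior is Inv-Gamma(α + n/2, β + Σ(xᵢ−μ)²/2).
Σ(xᵢ−μ)² = (-2.55)² + (-3.78)² + (3.48)² + (2.93)² + (-1.91)² + (-0.32)² + (-0.08)² + (2.12)² + (-0.57)² + (1.28)² = 51.7008.
Posterior: Inv-Gamma(5.3 + 10/2, 8.6 + 51.7008/2) = Inv-Gamma(10.30, 34.45040).
Mode = β/(α+1) = 34.45040/11.30 = 3.0487.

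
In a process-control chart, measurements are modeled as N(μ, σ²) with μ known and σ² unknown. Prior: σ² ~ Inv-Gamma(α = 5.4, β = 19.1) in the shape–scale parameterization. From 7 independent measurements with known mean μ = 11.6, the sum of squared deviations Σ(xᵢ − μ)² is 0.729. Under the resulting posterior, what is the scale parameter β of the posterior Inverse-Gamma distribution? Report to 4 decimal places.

With known mean μ and an Inverse-Gamma(α, β) prior on σ², the Normal likelihood is conjugate: posterior is Inv-Gamma(α + n/2, β + Σ(xᵢ−μ)²/2).
Posterior: Inv-Gamma(5.4 + 7/2, 19.1 + 0.729/2) = Inv-Gamma(8.90, 19.4645).
Posterior β = 19.4645.

19.4645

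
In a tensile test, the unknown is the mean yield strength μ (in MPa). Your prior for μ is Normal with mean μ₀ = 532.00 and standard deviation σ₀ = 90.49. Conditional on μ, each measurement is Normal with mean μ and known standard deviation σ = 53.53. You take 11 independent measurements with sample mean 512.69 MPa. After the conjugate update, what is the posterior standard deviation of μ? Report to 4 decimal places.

For Normal data with known variance σ², a Normal(μ₀, σ₀²) prior on μ is conjugate. Posterior precision = 1/σ₀² + n/σ²; posterior mean is the precision-weighted average of μ₀ and x̄.
σ₀² = 90.49² = 8188.4401, σ² = 53.53² = 2865.4609; σ² + n·σ₀² = 2865.4609 + 11·8188.4401 = 92938.302.
Posterior precision = 1/σ₀² + n/σ² = 1/8188.4401 + 11/2865.4609 = (σ² + n·σ₀²)/(σ₀²σ²) = 92938.302/(8188.4401·2865.4609); posterior variance σₙ² = σ₀²σ²/(σ² + n·σ₀²) = 8188.4401·2865.4609/92938.302 = 252.464855.
Posterior SD = √σₙ² = √(8188.4401·2865.4609/92938.302) = 15.8891.

15.8891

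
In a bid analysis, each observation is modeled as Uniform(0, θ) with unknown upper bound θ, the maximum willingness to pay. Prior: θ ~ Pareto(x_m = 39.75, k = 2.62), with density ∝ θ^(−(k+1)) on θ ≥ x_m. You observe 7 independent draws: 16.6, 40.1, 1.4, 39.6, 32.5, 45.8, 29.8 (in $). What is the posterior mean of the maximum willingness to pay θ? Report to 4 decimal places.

A Pareto(scale x_m, shape k) prior on the upper bound θ of Uniform(0, θ) is conjugate: posterior is Pareto(max(x_m, max xᵢ), k + n).
Sample maximum = 45.8; prior scale x_m = 39.75 → posterior scale = max = 45.80.
Posterior shape = 2.62 + 7 = 9.62.
E[θ|data] = k·x_m/(k−1) = 9.62·45.80/8.62 = 51.1132.

51.1132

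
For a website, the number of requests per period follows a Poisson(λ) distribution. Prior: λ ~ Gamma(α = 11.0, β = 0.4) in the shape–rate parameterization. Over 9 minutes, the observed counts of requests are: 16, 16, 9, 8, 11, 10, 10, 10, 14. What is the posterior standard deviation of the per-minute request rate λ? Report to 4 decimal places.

With a Gamma(shape α, rate β) prior, the Poisson likelihood is conjugate: the posterior is Gamma(α + ΣXᵢ, β + n).
Sum of counts S = 104 over n = 9 minutes.
Posterior: Gamma(α+S, β+n) = Gamma(11.0+104, 0.4+9) = Gamma(115.0, 9.4).
SD = √α/β = √115.0/9.4 = 1.1408.

1.1408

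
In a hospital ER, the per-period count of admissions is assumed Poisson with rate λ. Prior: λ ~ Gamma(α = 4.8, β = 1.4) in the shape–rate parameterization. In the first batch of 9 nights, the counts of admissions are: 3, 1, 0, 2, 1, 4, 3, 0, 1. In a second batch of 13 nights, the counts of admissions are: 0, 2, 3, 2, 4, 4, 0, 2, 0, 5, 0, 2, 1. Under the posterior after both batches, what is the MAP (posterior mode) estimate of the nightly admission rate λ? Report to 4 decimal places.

1.8718

With a Gamma(shape α, rate β) prior, the Poisson likelihood is conjugate: the posterior is Gamma(α + ΣXᵢ, β + n).
Batch 1: sum of counts S = 15 over n = 9 nights.
After batch 1: Gamma(α+S, β+n) = Gamma(4.8+15, 1.4+9) = Gamma(19.8, 10.4).
Batch 2: sum of counts S = 25 over n = 13 nights.
After batch 2: Gamma(α+S, β+n) = Gamma(19.8+25, 10.4+13) = Gamma(44.8, 23.4).
Mode of Gamma(α,β) for α≥1 is (α−1)/β = 43.8/23.4 = 1.8718.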